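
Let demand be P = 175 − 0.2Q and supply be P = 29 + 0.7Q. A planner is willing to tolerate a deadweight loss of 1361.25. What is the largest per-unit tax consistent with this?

Competitive equilibrium: 175 − 0.2Q = 29 + 0.7Q → Q* = 162.2222, P* = 142.5556.
A tax t gives ΔQ = t/0.9 and wedge t, so DWL = t²/1.8.
t²/1.8 = 1361.25 → t² = 2450.25 → t = 49.5.

49.5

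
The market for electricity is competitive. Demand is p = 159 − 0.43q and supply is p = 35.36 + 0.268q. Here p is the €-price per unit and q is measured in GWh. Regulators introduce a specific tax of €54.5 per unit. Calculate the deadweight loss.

€2127.69

Competitive equilibrium: 159 − 0.43q = 35.36 + 0.268q → q* = 177.1347, p* = 82.8321.
With the tax, the buyer price exceeds the seller price by 54.5: (159 − 0.43q) − (35.36 + 0.268q) = 54.5 → q' = 99.0544.
Δq = 177.1347 − 99.0544 = 78.0803; the wedge equals the tax, 54.5.
The triangle = ½ × 78.0803 × 54.5 = €2127.69.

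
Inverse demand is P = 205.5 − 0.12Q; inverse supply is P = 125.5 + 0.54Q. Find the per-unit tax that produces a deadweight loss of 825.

33

Competitive equilibrium: 205.5 − 0.12Q = 125.5 + 0.54Q → Q* = 121.2121, P* = 190.9545.
A tax t gives ΔQ = t/0.66 and wedge t, so DWL = t²/1.32.
t²/1.32 = 825 → t² = 1089 → t = 33.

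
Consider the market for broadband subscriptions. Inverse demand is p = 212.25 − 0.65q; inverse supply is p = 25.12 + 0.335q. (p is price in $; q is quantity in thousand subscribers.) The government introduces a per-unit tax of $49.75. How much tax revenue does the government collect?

$6938.74 thousand

Competitive equilibrium: 212.25 − 0.65q = 25.12 + 0.335q → q* = 189.9797, p* = 88.7632.
With the tax, the buyer price exceeds the seller price by 49.75: (212.25 − 0.65q) − (25.12 + 0.335q) = 49.75 → q' = 139.4721.
Tax revenue = 49.75 × 139.4721 = $6938.74 thousand.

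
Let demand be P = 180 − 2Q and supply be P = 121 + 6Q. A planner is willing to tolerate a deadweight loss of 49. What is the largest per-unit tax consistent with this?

28

Competitive equilibrium: 180 − 2Q = 121 + 6Q → Q* = 7.375, P* = 165.25.
A tax t gives ΔQ = t/8 and wedge t, so DWL = t²/16.
t²/16 = 49 → t² = 784 → t = 28.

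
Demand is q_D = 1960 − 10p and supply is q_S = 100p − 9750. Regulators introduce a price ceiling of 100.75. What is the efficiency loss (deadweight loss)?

In inverse form: demand p = 196 − 0.1q, supply p = 97.5 + 0.01q.
Competitive equilibrium: 196 − 0.1q = 97.5 + 0.01q → q* = 895.4545, p* = 106.4545.
At the ceiling p = 100.75, quantity supplied = (100.75 − 97.5)/0.01 = 325.
Willingness to pay at q' = 325: 196 − 0.1·325 = 163.5.
Δq = 895.4545 − 325 = 570.4545; wedge = 163.5 − 100.75 = 62.75.
DWL = ½ × 570.4545 × 62.75 = 17898.01.

17898.01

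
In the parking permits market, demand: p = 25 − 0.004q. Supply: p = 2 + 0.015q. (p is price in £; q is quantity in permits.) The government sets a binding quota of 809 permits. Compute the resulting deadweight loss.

Competitive equilibrium: 25 − 0.004q = 2 + 0.015q → q* = 1210.5263, p* = 20.1579.
At q = 809: demand price = 25 − 0.004·809 = 21.764; supply price = 2 + 0.015·809 = 14.135.
Δq = 1210.5263 − 809 = 401.5263; wedge = 21.764 − 14.135 = 7.629.
DWL = ½ × 401.5263 × 7.629 = £1531.62.

£1531.62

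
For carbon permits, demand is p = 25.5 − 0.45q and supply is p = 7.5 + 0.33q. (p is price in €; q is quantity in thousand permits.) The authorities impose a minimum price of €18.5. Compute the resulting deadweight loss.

€22.06 thousand

Competitive equilibrium: 25.5 − 0.45q = 7.5 + 0.33q → q* = 23.0769, p* = 15.1154.
At the floor p = 18.5, quantity demanded = (25.5 − 18.5)/0.45 = 15.5556.
Sellers' marginal cost at q' = 15.5556: 7.5 + 0.33·15.5556 = 12.6333.
Δq = 23.0769 − 15.5556 = 7.5213; wedge = 18.5 − 12.6333 = 5.8667.
The triangle = ½ × 7.5213 × 5.8667 = €22.06 thousand.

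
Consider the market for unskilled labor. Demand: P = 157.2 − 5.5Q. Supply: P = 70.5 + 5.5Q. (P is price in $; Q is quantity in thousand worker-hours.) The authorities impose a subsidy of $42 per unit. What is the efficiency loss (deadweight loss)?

$80.18 thousand

Competitive equilibrium: 157.2 − 5.5Q = 70.5 + 5.5Q → Q* = 7.8818, P* = 113.85.
The subsidy lowers effective supply by 42: P = 28.5 + 5.5Q.
New quantity: 157.2 − 5.5Q = 28.5 + 5.5Q → Q' = 11.7.
Overproduction ΔQ = 11.7 − 7.8818 = 3.8182; wedge = subsidy = 42.
DWL = ½ × 3.8182 × 42 = $80.18 thousand.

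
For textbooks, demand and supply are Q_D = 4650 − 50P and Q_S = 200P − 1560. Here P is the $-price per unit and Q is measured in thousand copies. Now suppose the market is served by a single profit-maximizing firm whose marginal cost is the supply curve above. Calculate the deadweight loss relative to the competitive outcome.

$28677.69 thousand

In inverse form: demand P = 93 − 0.02Q, supply P = 7.8 + 0.005Q.
Competitive equilibrium: 93 − 0.02Q = 7.8 + 0.005Q → Q* = 3408, P* = 24.84.
Marginal revenue: MR = 93 − 0.04Q. Set MR = MC: 93 − 0.04Q = 7.8 + 0.005Q → Q_m = 1893.333333.
Price P_m = 93 − 0.02·1893.333333 = 55.133333; MC(Q_m) = 7.8 + 0.005·1893.333333 = 17.266667.
Competitive Q* = 3408, so ΔQ = 1514.666667; wedge = 55.133333 − 17.266667 = 37.866666.
DWL = ½ × 1514.666667 × 37.866666 = $28677.69 thousand.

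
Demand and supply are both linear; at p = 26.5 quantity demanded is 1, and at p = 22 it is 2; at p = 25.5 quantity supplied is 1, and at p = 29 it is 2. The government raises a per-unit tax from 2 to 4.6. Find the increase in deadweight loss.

Demand slope = (22 − 26.5)/(2 − 1) = −4.5, so p = 31 − 4.5q.
Supply slope = (29 − 25.5)/(2 − 1) = 3.5, so p = 22 + 3.5q.
Competitive equilibrium: 31 − 4.5q = 22 + 3.5q → q* = 1.125, p* = 25.9375.
For a per-unit tax t: Δq = t/8, so DWL = ½·t·(t/8) = t²/16.
At t = 2: DWL = 0.25. At t = 4.6: DWL = 1.323.
Increase = 1.323 − 0.25 = 1.07.

1.07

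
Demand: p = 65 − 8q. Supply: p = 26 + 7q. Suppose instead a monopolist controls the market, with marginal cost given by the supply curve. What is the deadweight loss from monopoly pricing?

6.13

Competitive equilibrium: 65 − 8q = 26 + 7q → q* = 2.6, p* = 44.2.
Marginal revenue: MR = 65 − 16q. Set MR = MC: 65 − 16q = 26 + 7q → q_m = 1.6957.
Price p_m = 65 − 8·1.6957 = 51.4344; MC(q_m) = 26 + 7·1.6957 = 37.8699.
Competitive q* = 2.6, so Δq = 0.9043; wedge = 51.4344 − 37.8699 = 13.5645.
DWL = ½ × 0.9043 × 13.5645 = 6.13.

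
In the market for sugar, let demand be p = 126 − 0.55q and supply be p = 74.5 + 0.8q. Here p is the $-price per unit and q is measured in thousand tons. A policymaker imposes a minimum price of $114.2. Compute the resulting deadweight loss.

Competitive equilibrium: 126 − 0.55q = 74.5 + 0.8q → q* = 38.1481, p* = 105.0185.
At the floor p = 114.2, quantity demanded = (126 − 114.2)/0.55 = 21.4545.
Sellers' marginal cost at q' = 21.4545: 74.5 + 0.8·21.4545 = 91.6636.
Δq = 38.1481 − 21.4545 = 16.6936; wedge = 114.2 − 91.6636 = 22.5364.
Deadweight loss = ½ × 16.6936 × 22.5364 = $188.11 thousand.

$188.11 thousand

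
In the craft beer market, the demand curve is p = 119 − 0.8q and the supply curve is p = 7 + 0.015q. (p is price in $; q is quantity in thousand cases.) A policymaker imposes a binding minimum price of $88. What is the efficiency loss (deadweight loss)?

$3967.59 thousand

Competitive equilibrium: 119 − 0.8q = 7 + 0.015q → q* = 137.4233, p* = 9.0613.
At the floor p = 88, quantity demanded = (119 − 88)/0.8 = 38.75.
Sellers' marginal cost at q' = 38.75: 7 + 0.015·38.75 = 7.5813.
Δq = 137.4233 − 38.75 = 98.6733; wedge = 88 − 7.5813 = 80.4187.
DWL = ½ × 98.6733 × 80.4187 = $3967.59 thousand.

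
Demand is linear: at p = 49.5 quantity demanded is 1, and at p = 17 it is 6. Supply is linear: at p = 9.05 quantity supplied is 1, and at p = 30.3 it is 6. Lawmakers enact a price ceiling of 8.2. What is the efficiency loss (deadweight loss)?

Demand slope = (17 − 49.5)/(6 − 1) = −6.5, so p = 56 − 6.5q.
Supply slope = (30.3 − 9.05)/(6 − 1) = 4.25, so p = 4.8 + 4.25q.
Competitive equilibrium: 56 − 6.5q = 4.8 + 4.25q → q* = 4.7628, p* = 25.0419.
At the ceiling p = 8.2, quantity supplied = (8.2 − 4.8)/4.25 = 0.8.
Willingness to pay at q' = 0.8: 56 − 6.5·0.8 = 50.8.
Δq = 4.7628 − 0.8 = 3.9628; wedge = 50.8 − 8.2 = 42.6.
DWL = ½ × 3.9628 × 42.6 = 84.41.

84.41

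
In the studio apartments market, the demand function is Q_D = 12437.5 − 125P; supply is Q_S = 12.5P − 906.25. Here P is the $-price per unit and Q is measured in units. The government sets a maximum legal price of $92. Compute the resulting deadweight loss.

$175.01

In inverse form: demand P = 99.5 − 0.008Q, supply P = 72.5 + 0.08Q.
Competitive equilibrium: 99.5 − 0.008Q = 72.5 + 0.08Q → Q* = 306.8182, P* = 97.0455.
At the ceiling P = 92, quantity supplied = (92 − 72.5)/0.08 = 243.75.
Willingness to pay at Q' = 243.75: 99.5 − 0.008·243.75 = 97.55.
ΔQ = 306.8182 − 243.75 = 63.0682; wedge = 97.55 − 92 = 5.55.
Welfare loss = ½ × 63.0682 × 5.55 = $175.01.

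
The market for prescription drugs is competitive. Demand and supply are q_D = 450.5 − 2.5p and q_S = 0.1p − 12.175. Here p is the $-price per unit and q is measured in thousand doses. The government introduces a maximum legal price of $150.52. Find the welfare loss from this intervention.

$39.13 thousand

In inverse form: demand p = 180.2 − 0.4q, supply p = 121.75 + 10q.
Competitive equilibrium: 180.2 − 0.4q = 121.75 + 10q → q* = 5.6202, p* = 177.9519.
At the ceiling p = 150.52, quantity supplied = (150.52 − 121.75)/10 = 2.877.
Willingness to pay at q' = 2.877: 180.2 − 0.4·2.877 = 179.0492.
Δq = 5.6202 − 2.877 = 2.7432; wedge = 179.0492 − 150.52 = 28.5292.
Deadweight loss = ½ × 2.7432 × 28.5292 = $39.13 thousand.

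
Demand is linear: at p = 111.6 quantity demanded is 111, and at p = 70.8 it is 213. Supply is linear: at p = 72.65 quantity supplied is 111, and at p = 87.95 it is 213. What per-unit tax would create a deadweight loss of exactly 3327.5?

Demand slope = (70.8 − 111.6)/(213 − 111) = −0.4, so p = 156 − 0.4q.
Supply slope = (87.95 − 72.65)/(213 − 111) = 0.15, so p = 56 + 0.15q.
Competitive equilibrium: 156 − 0.4q = 56 + 0.15q → q* = 181.8182, p* = 83.2727.
A tax t gives Δq = t/0.55 and wedge t, so DWL = t²/1.1.
t²/1.1 = 3327.5 → t² = 3660.25 → t = 60.5.

60.5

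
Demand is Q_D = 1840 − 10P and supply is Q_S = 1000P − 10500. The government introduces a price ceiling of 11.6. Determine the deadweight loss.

19276.04

In inverse form: demand P = 184 − 0.1Q, supply P = 10.5 + 0.001Q.
Competitive equilibrium: 184 − 0.1Q = 10.5 + 0.001Q → Q* = 1717.8218, P* = 12.2178.
At the ceiling P = 11.6, quantity supplied = (11.6 − 10.5)/0.001 = 1100.
Willingness to pay at Q' = 1100: 184 − 0.1·1100 = 74.
ΔQ = 1717.8218 − 1100 = 617.8218; wedge = 74 − 11.6 = 62.4.
Deadweight loss = ½ × 617.8218 × 62.4 = 19276.04.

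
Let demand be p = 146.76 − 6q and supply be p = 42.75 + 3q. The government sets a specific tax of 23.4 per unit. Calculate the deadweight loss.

30.42

Competitive equilibrium: 146.76 − 6q = 42.75 + 3q → q* = 11.5567, p* = 77.42.
With the tax, the buyer price exceeds the seller price by 23.4: (146.76 − 6q) − (42.75 + 3q) = 23.4 → q' = 8.9567.
Δq = 11.5567 − 8.9567 = 2.6; the wedge equals the tax, 23.4.
DWL = ½ × 2.6 × 23.4 = 30.42.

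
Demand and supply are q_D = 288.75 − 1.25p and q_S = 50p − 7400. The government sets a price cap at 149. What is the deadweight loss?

In inverse form: demand p = 231 − 0.8q, supply p = 148 + 0.02q.
Competitive equilibrium: 231 − 0.8q = 148 + 0.02q → q* = 101.2195, p* = 150.0244.
At the ceiling p = 149, quantity supplied = (149 − 148)/0.02 = 50.
Willingness to pay at q' = 50: 231 − 0.8·50 = 191.
Δq = 101.2195 − 50 = 51.2195; wedge = 191 − 149 = 42.
The triangle = ½ × 51.2195 × 42 = 1075.61.

1075.61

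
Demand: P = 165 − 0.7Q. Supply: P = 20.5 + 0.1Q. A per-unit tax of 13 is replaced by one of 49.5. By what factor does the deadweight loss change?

14.499

Competitive equilibrium: 165 − 0.7Q = 20.5 + 0.1Q → Q* = 180.625, P* = 38.5625.
For a per-unit tax t: ΔQ = t/0.8, so DWL = ½·t·(t/0.8) = t²/1.6.
At t = 13: DWL = 105.625. At t = 49.5: DWL = 1531.406.
Ratio = (49.5/13)² = 14.499.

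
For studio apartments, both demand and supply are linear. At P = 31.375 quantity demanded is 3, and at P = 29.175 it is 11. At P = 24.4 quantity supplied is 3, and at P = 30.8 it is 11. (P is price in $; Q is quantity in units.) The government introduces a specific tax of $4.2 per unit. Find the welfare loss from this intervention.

$8.20

Demand slope = (29.175 − 31.375)/(11 − 3) = −0.275, so P = 32.2 − 0.275Q.
Supply slope = (30.8 − 24.4)/(11 − 3) = 0.8, so P = 22 + 0.8Q.
Competitive equilibrium: 32.2 − 0.275Q = 22 + 0.8Q → Q* = 9.4884, P* = 29.5907.
With the tax, the buyer price exceeds the seller price by 4.2: (32.2 − 0.275Q) − (22 + 0.8Q) = 4.2 → Q' = 5.5814.
ΔQ = 9.4884 − 5.5814 = 3.907; the wedge equals the tax, 4.2.
The triangle = ½ × 3.907 × 4.2 = $8.20.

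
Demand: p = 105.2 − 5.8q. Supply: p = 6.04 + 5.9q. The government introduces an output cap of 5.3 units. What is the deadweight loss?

Competitive equilibrium: 105.2 − 5.8q = 6.04 + 5.9q → q* = 8.4752, p* = 56.0438.
At q = 5.3: demand price = 105.2 − 5.8·5.3 = 74.46; supply price = 6.04 + 5.9·5.3 = 37.31.
Δq = 8.4752 − 5.3 = 3.1752; wedge = 74.46 − 37.31 = 37.15.
DWL = ½ × 3.1752 × 37.15 = 58.98.

58.98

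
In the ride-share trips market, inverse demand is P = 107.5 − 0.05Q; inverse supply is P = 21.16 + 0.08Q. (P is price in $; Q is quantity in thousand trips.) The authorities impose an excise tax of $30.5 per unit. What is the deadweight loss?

Competitive equilibrium: 107.5 − 0.05Q = 21.16 + 0.08Q → Q* = 664.1538, P* = 74.2923.
With the tax, the buyer price exceeds the seller price by 30.5: (107.5 − 0.05Q) − (21.16 + 0.08Q) = 30.5 → Q' = 429.5385.
ΔQ = 664.1538 − 429.5385 = 234.6153; the wedge equals the tax, 30.5.
The triangle = ½ × 234.6153 × 30.5 = $3577.88 thousand.

$3577.88 thousand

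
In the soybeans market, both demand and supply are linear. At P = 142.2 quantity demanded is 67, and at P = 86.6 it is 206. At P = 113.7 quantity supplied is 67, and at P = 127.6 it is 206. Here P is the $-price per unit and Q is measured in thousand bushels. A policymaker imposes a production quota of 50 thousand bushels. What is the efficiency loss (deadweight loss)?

Demand slope = (86.6 − 142.2)/(206 − 67) = −0.4, so P = 169 − 0.4Q.
Supply slope = (127.6 − 113.7)/(206 − 67) = 0.1, so P = 107 + 0.1Q.
Competitive equilibrium: 169 − 0.4Q = 107 + 0.1Q → Q* = 124, P* = 119.4.
At Q = 50: demand price = 169 − 0.4·50 = 149; supply price = 107 + 0.1·50 = 112.
ΔQ = 124 − 50 = 74; wedge = 149 − 112 = 37.
Deadweight loss = ½ × 74 × 37 = $1369 thousand.

$1369 thousand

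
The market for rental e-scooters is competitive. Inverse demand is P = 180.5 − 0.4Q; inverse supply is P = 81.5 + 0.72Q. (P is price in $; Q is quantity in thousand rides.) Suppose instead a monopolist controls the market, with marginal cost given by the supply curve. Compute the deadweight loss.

$303.01 thousand

Competitive equilibrium: 180.5 − 0.4Q = 81.5 + 0.72Q → Q* = 88.3929, P* = 145.1429.
Marginal revenue: MR = 180.5 − 0.8Q. Set MR = MC: 180.5 − 0.8Q = 81.5 + 0.72Q → Q_m = 65.1316.
Price P_m = 180.5 − 0.4·65.1316 = 154.4474; MC(Q_m) = 81.5 + 0.72·65.1316 = 128.3948.
Competitive Q* = 88.3929, so ΔQ = 23.2613; wedge = 154.4474 − 128.3948 = 26.0526.
Welfare loss = ½ × 23.2613 × 26.0526 = $303.01 thousand.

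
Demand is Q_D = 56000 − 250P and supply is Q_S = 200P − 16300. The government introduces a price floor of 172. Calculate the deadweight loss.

36125

In inverse form: demand P = 224 − 0.004Q, supply P = 81.5 + 0.005Q.
Competitive equilibrium: 224 − 0.004Q = 81.5 + 0.005Q → Q* = 15833.3333, P* = 160.6667.
At the floor P = 172, quantity demanded = (224 − 172)/0.004 = 13000.
Sellers' marginal cost at Q' = 13000: 81.5 + 0.005·13000 = 146.5.
ΔQ = 15833.3333 − 13000 = 2833.3333; wedge = 172 − 146.5 = 25.5.
The triangle = ½ × 2833.3333 × 25.5 = 36125.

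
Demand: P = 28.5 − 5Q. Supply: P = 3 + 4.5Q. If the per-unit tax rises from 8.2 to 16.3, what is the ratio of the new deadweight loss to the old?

Competitive equilibrium: 28.5 − 5Q = 3 + 4.5Q → Q* = 2.6842, P* = 15.0789.
For a per-unit tax t: ΔQ = t/9.5, so DWL = ½·t·(t/9.5) = t²/19.
At t = 8.2: DWL = 3.539. At t = 16.3: DWL = 13.984.
Ratio = (16.3/8.2)² = 3.951.

3.951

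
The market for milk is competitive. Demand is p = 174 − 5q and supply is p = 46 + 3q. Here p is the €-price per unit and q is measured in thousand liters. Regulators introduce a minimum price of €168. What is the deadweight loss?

Competitive equilibrium: 174 − 5q = 46 + 3q → q* = 16, p* = 94.
At the floor p = 168, quantity demanded = (174 − 168)/5 = 1.2.
Sellers' marginal cost at q' = 1.2: 46 + 3·1.2 = 49.6.
Δq = 16 − 1.2 = 14.8; wedge = 168 − 49.6 = 118.4.
Deadweight loss = ½ × 14.8 × 118.4 = €876.16 thousand.

€876.16 thousand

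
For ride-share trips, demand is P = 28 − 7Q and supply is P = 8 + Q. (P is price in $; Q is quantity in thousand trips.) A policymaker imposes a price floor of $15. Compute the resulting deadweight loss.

Competitive equilibrium: 28 − 7Q = 8 + Q → Q* = 2.5, P* = 10.5.
At the floor P = 15, quantity demanded = (28 − 15)/7 = 1.8571.
Sellers' marginal cost at Q' = 1.8571: 8 + 1·1.8571 = 9.8571.
ΔQ = 2.5 − 1.8571 = 0.6429; wedge = 15 − 9.8571 = 5.1429.
Welfare loss = ½ × 0.6429 × 5.1429 = $1.65 thousand.

$1.65 thousand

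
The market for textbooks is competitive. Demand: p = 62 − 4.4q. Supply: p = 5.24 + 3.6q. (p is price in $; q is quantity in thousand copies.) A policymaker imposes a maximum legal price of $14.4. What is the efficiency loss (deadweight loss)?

Competitive equilibrium: 62 − 4.4q = 5.24 + 3.6q → q* = 7.095, p* = 30.782.
At the ceiling p = 14.4, quantity supplied = (14.4 − 5.24)/3.6 = 2.5444.
Willingness to pay at q' = 2.5444: 62 − 4.4·2.5444 = 50.8046.
Δq = 7.095 − 2.5444 = 4.5506; wedge = 50.8046 − 14.4 = 36.4046.
The triangle = ½ × 4.5506 × 36.4046 = $82.83 thousand.

$82.83 thousand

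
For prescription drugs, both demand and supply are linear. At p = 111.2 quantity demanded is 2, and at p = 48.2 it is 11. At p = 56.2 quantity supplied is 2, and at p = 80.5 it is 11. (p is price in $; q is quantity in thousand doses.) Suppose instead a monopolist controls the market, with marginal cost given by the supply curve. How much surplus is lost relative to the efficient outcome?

$50.13 thousand

Demand slope = (48.2 − 111.2)/(11 − 2) = −7, so p = 125.2 − 7q.
Supply slope = (80.5 − 56.2)/(11 − 2) = 2.7, so p = 50.8 + 2.7q.
Competitive equilibrium: 125.2 − 7q = 50.8 + 2.7q → q* = 7.6701, p* = 71.5093.
Marginal revenue: MR = 125.2 − 14q. Set MR = MC: 125.2 − 14q = 50.8 + 2.7q → q_m = 4.4551.
Price p_m = 125.2 − 7·4.4551 = 94.0143; MC(q_m) = 50.8 + 2.7·4.4551 = 62.8288.
Competitive q* = 7.6701, so Δq = 3.215; wedge = 94.0143 − 62.8288 = 31.1855.
The triangle = ½ × 3.215 × 31.1855 = $50.13 thousand.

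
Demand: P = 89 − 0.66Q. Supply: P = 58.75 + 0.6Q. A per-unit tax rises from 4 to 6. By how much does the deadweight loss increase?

7.94

Competitive equilibrium: 89 − 0.66Q = 58.75 + 0.6Q → Q* = 24.0079, P* = 73.1548.
For a per-unit tax t: ΔQ = t/1.26, so DWL = ½·t·(t/1.26) = t²/2.52.
At t = 4: DWL = 6.349. At t = 6: DWL = 14.286.
Increase = 14.286 − 6.349 = 7.94.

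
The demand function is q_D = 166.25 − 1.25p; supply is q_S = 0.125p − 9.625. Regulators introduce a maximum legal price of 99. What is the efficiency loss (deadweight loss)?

57.46

In inverse form: demand p = 133 − 0.8q, supply p = 77 + 8q.
Competitive equilibrium: 133 − 0.8q = 77 + 8q → q* = 6.3636, p* = 127.9091.
At the ceiling p = 99, quantity supplied = (99 − 77)/8 = 2.75.
Willingness to pay at q' = 2.75: 133 − 0.8·2.75 = 130.8.
Δq = 6.3636 − 2.75 = 3.6136; wedge = 130.8 − 99 = 31.8.
Deadweight loss = ½ × 3.6136 × 31.8 = 57.46.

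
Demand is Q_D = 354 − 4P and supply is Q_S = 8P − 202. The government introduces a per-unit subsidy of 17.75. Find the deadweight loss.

In inverse form: demand P = 88.5 − 0.25Q, supply P = 25.25 + 0.125Q.
Competitive equilibrium: 88.5 − 0.25Q = 25.25 + 0.125Q → Q* = 168.6667, P* = 46.3333.
The subsidy lowers effective supply by 17.75: P = 7.5 + 0.125Q.
New quantity: 88.5 − 0.25Q = 7.5 + 0.125Q → Q' = 216.
Overproduction ΔQ = 216 − 168.6667 = 47.3333; wedge = subsidy = 17.75.
Deadweight loss = ½ × 47.3333 × 17.75 = 420.08.

420.08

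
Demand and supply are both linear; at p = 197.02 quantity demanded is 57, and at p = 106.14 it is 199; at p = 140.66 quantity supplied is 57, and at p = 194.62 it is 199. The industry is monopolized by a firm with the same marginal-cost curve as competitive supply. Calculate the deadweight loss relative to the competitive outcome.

955.27

Demand slope = (106.14 − 197.02)/(199 − 57) = −0.64, so p = 233.5 − 0.64q.
Supply slope = (194.62 − 140.66)/(199 − 57) = 0.38, so p = 119 + 0.38q.
Competitive equilibrium: 233.5 − 0.64q = 119 + 0.38q → q* = 112.2549, p* = 161.6569.
Marginal revenue: MR = 233.5 − 1.28q. Set MR = MC: 233.5 − 1.28q = 119 + 0.38q → q_m = 68.9759.
Price p_m = 233.5 − 0.64·68.9759 = 189.3554; MC(q_m) = 119 + 0.38·68.9759 = 145.2108.
Competitive q* = 112.2549, so Δq = 43.279; wedge = 189.3554 − 145.2108 = 44.1446.
DWL = ½ × 43.279 × 44.1446 = 955.27.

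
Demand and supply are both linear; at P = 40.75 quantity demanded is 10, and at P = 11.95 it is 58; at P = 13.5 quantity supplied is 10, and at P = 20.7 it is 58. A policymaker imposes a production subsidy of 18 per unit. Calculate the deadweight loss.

216

Demand slope = (11.95 − 40.75)/(58 − 10) = −0.6, so P = 46.75 − 0.6Q.
Supply slope = (20.7 − 13.5)/(58 − 10) = 0.15, so P = 12 + 0.15Q.
Competitive equilibrium: 46.75 − 0.6Q = 12 + 0.15Q → Q* = 46.3333, P* = 18.95.
The subsidy lowers effective supply by 18: P = 0.15Q − 6.
New quantity: 46.75 − 0.6Q = 0.15Q − 6 → Q' = 70.3333.
Overproduction ΔQ = 70.3333 − 46.3333 = 24; wedge = subsidy = 18.
Deadweight loss = ½ × 24 × 18 = 216.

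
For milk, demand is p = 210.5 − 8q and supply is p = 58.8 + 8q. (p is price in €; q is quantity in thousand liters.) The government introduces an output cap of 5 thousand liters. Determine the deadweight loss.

Competitive equilibrium: 210.5 − 8q = 58.8 + 8q → q* = 9.4813, p* = 134.65.
At q = 5: demand price = 210.5 − 8·5 = 170.5; supply price = 58.8 + 8·5 = 98.8.
Δq = 9.4813 − 5 = 4.4813; wedge = 170.5 − 98.8 = 71.7.
The triangle = ½ × 4.4813 × 71.7 = €160.65 thousand.

€160.65 thousand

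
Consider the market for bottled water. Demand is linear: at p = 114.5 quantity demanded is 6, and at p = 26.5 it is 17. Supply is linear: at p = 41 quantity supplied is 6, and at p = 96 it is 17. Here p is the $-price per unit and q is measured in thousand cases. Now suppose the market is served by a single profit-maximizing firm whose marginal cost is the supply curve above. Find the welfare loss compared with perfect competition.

$128.11 thousand

Demand slope = (26.5 − 114.5)/(17 − 6) = −8, so p = 162.5 − 8q.
Supply slope = (96 − 41)/(17 − 6) = 5, so p = 11 + 5q.
Competitive equilibrium: 162.5 − 8q = 11 + 5q → q* = 11.6538, p* = 69.2692.
Marginal revenue: MR = 162.5 − 16q. Set MR = MC: 162.5 − 16q = 11 + 5q → q_m = 7.2143.
Price p_m = 162.5 − 8·7.2143 = 104.7856; MC(q_m) = 11 + 5·7.2143 = 47.0715.
Competitive q* = 11.6538, so Δq = 4.4395; wedge = 104.7856 − 47.0715 = 57.7141.
DWL = ½ × 4.4395 × 57.7141 = $128.11 thousand.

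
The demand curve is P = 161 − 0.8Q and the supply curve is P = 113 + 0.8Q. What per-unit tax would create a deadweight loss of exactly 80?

16

Competitive equilibrium: 161 − 0.8Q = 113 + 0.8Q → Q* = 30, P* = 137.
A tax t gives ΔQ = t/1.6 and wedge t, so DWL = t²/3.2.
t²/3.2 = 80 → t² = 256 → t = 16.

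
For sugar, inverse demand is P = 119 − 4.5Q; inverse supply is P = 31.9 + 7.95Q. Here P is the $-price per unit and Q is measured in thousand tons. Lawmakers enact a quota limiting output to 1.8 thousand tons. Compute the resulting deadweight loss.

Competitive equilibrium: 119 − 4.5Q = 31.9 + 7.95Q → Q* = 6.996, P* = 87.5181.
At Q = 1.8: demand price = 119 − 4.5·1.8 = 110.9; supply price = 31.9 + 7.95·1.8 = 46.21.
ΔQ = 6.996 − 1.8 = 5.196; wedge = 110.9 − 46.21 = 64.69.
Deadweight loss = ½ × 5.196 × 64.69 = $168.06 thousand.

$168.06 thousand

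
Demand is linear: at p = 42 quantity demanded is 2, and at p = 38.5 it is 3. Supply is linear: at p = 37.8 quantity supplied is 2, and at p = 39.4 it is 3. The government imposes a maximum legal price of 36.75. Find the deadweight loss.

Demand slope = (38.5 − 42)/(3 − 2) = −3.5, so p = 49 − 3.5q.
Supply slope = (39.4 − 37.8)/(3 − 2) = 1.6, so p = 34.6 + 1.6q.
Competitive equilibrium: 49 − 3.5q = 34.6 + 1.6q → q* = 2.8235, p* = 39.1176.
At the ceiling p = 36.75, quantity supplied = (36.75 − 34.6)/1.6 = 1.3438.
Willingness to pay at q' = 1.3438: 49 − 3.5·1.3438 = 44.2967.
Δq = 2.8235 − 1.3438 = 1.4797; wedge = 44.2967 − 36.75 = 7.5467.
The triangle = ½ × 1.4797 × 7.5467 = 5.58.

5.58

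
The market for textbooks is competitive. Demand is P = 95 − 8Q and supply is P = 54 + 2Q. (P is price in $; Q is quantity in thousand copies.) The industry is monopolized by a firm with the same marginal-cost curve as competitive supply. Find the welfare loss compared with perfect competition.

Competitive equilibrium: 95 − 8Q = 54 + 2Q → Q* = 4.1, P* = 62.2.
Marginal revenue: MR = 95 − 16Q. Set MR = MC: 95 − 16Q = 54 + 2Q → Q_m = 2.2778.
Price P_m = 95 − 8·2.2778 = 76.7776; MC(Q_m) = 54 + 2·2.2778 = 58.5556.
Competitive Q* = 4.1, so ΔQ = 1.8222; wedge = 76.7776 − 58.5556 = 18.222.
Deadweight loss = ½ × 1.8222 × 18.222 = $16.60 thousand.

$16.60 thousand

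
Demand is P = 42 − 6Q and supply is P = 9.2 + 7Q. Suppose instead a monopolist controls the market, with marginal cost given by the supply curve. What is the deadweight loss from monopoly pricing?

4.13

Competitive equilibrium: 42 − 6Q = 9.2 + 7Q → Q* = 2.5231, P* = 26.8615.
Marginal revenue: MR = 42 − 12Q. Set MR = MC: 42 − 12Q = 9.2 + 7Q → Q_m = 1.7263.
Price P_m = 42 − 6·1.7263 = 31.6422; MC(Q_m) = 9.2 + 7·1.7263 = 21.2841.
Competitive Q* = 2.5231, so ΔQ = 0.7968; wedge = 31.6422 − 21.2841 = 10.3581.
DWL = ½ × 0.7968 × 10.3581 = 4.13.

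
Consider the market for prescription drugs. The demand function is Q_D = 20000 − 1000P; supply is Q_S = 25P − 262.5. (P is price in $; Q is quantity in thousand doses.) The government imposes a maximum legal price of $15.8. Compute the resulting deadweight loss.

$201.76 thousand

In inverse form: demand P = 20 − 0.001Q, supply P = 10.5 + 0.04Q.
Competitive equilibrium: 20 − 0.001Q = 10.5 + 0.04Q → Q* = 231.7073, P* = 19.7683.
At the ceiling P = 15.8, quantity supplied = (15.8 − 10.5)/0.04 = 132.5.
Willingness to pay at Q' = 132.5: 20 − 0.001·132.5 = 19.8675.
ΔQ = 231.7073 − 132.5 = 99.2073; wedge = 19.8675 − 15.8 = 4.0675.
Deadweight loss = ½ × 99.2073 × 4.0675 = $201.76 thousand.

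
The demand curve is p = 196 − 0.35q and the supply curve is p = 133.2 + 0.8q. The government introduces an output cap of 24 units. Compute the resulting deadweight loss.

Competitive equilibrium: 196 − 0.35q = 133.2 + 0.8q → q* = 54.6087, p* = 176.887.
At q = 24: demand price = 196 − 0.35·24 = 187.6; supply price = 133.2 + 0.8·24 = 152.4.
Δq = 54.6087 − 24 = 30.6087; wedge = 187.6 − 152.4 = 35.2.
DWL = ½ × 30.6087 × 35.2 = 538.71.

538.71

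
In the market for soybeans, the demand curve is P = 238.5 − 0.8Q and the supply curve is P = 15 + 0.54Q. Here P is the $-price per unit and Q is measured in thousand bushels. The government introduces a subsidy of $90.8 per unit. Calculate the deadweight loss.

Competitive equilibrium: 238.5 − 0.8Q = 15 + 0.54Q → Q* = 166.791, P* = 105.0672.
The subsidy lowers effective supply by 90.8: P = 0.54Q − 75.8.
New quantity: 238.5 − 0.8Q = 0.54Q − 75.8 → Q' = 234.5522.
Overproduction ΔQ = 234.5522 − 166.791 = 67.7612; wedge = subsidy = 90.8.
Deadweight loss = ½ × 67.7612 × 90.8 = $3076.36 thousand.

$3076.36 thousand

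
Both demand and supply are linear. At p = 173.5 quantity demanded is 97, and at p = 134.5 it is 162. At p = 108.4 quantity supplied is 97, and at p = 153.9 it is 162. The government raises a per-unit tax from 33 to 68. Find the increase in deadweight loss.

1359.62

Demand slope = (134.5 − 173.5)/(162 − 97) = −0.6, so p = 231.7 − 0.6q.
Supply slope = (153.9 − 108.4)/(162 − 97) = 0.7, so p = 40.5 + 0.7q.
Competitive equilibrium: 231.7 − 0.6q = 40.5 + 0.7q → q* = 147.0769, p* = 143.4538.
For a per-unit tax t: Δq = t/1.3, so DWL = ½·t·(t/1.3) = t²/2.6.
At t = 33: DWL = 418.846. At t = 68: DWL = 1778.462.
Increase = 1778.462 − 418.846 = 1359.62.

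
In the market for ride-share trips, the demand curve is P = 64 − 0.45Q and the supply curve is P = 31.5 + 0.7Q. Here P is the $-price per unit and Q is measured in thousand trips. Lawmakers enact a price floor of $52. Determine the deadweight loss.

Competitive equilibrium: 64 − 0.45Q = 31.5 + 0.7Q → Q* = 28.2609, P* = 51.2826.
At the floor P = 52, quantity demanded = (64 − 52)/0.45 = 26.6667.
Sellers' marginal cost at Q' = 26.6667: 31.5 + 0.7·26.6667 = 50.1667.
ΔQ = 28.2609 − 26.6667 = 1.5942; wedge = 52 − 50.1667 = 1.8333.
Deadweight loss = ½ × 1.5942 × 1.8333 = $1.46 thousand.

$1.46 thousand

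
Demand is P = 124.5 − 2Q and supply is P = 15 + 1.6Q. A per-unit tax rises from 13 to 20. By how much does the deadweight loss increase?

32.08

Competitive equilibrium: 124.5 − 2Q = 15 + 1.6Q → Q* = 30.4167, P* = 63.6667.
For a per-unit tax t: ΔQ = t/3.6, so DWL = ½·t·(t/3.6) = t²/7.2.
At t = 13: DWL = 23.472. At t = 20: DWL = 55.556.
Increase = 55.556 − 23.472 = 32.08.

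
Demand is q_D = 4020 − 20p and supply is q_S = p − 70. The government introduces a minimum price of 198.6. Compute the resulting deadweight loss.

3093.50

In inverse form: demand p = 201 − 0.05q, supply p = 70 + q.
Competitive equilibrium: 201 − 0.05q = 70 + q → q* = 124.7619, p* = 194.7619.
At the floor p = 198.6, quantity demanded = (201 − 198.6)/0.05 = 48.
Sellers' marginal cost at q' = 48: 70 + 1·48 = 118.
Δq = 124.7619 − 48 = 76.7619; wedge = 198.6 − 118 = 80.6.
Deadweight loss = ½ × 76.7619 × 80.6 = 3093.50.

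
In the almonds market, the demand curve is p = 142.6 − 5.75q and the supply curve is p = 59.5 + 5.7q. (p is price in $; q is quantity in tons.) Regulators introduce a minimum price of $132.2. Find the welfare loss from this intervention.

Competitive equilibrium: 142.6 − 5.75q = 59.5 + 5.7q → q* = 7.2576, p* = 100.8686.
At the floor p = 132.2, quantity demanded = (142.6 − 132.2)/5.75 = 1.8087.
Sellers' marginal cost at q' = 1.8087: 59.5 + 5.7·1.8087 = 69.8096.
Δq = 7.2576 − 1.8087 = 5.4489; wedge = 132.2 − 69.8096 = 62.3904.
DWL = ½ × 5.4489 × 62.3904 = $169.98.

$169.98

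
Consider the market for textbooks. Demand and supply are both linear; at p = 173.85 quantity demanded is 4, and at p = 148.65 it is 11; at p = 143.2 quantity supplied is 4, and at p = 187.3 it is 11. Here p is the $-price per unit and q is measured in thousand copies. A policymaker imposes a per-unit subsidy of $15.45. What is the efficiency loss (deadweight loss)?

$12.06 thousand

Demand slope = (148.65 − 173.85)/(11 − 4) = −3.6, so p = 188.25 − 3.6q.
Supply slope = (187.3 − 143.2)/(11 − 4) = 6.3, so p = 118 + 6.3q.
Competitive equilibrium: 188.25 − 3.6q = 118 + 6.3q → q* = 7.096, p* = 162.7045.
The subsidy lowers effective supply by 15.45: p = 102.55 + 6.3q.
New quantity: 188.25 − 3.6q = 102.55 + 6.3q → q' = 8.6566.
Overproduction Δq = 8.6566 − 7.096 = 1.5606; wedge = subsidy = 15.45.
DWL = ½ × 1.5606 × 15.45 = $12.06 thousand.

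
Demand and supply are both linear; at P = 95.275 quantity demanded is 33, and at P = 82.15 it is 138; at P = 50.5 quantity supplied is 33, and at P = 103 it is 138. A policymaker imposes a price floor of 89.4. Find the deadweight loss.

Demand slope = (82.15 − 95.275)/(138 − 33) = −0.125, so P = 99.4 − 0.125Q.
Supply slope = (103 − 50.5)/(138 − 33) = 0.5, so P = 34 + 0.5Q.
Competitive equilibrium: 99.4 − 0.125Q = 34 + 0.5Q → Q* = 104.64, P* = 86.32.
At the floor P = 89.4, quantity demanded = (99.4 − 89.4)/0.125 = 80.
Sellers' marginal cost at Q' = 80: 34 + 0.5·80 = 74.
ΔQ = 104.64 − 80 = 24.64; wedge = 89.4 − 74 = 15.4.
DWL = ½ × 24.64 × 15.4 = 189.728.

189.728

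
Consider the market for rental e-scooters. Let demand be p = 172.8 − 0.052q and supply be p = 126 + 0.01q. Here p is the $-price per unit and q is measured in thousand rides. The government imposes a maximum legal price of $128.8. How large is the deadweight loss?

$6989.63 thousand

Competitive equilibrium: 172.8 − 0.052q = 126 + 0.01q → q* = 754.8387, p* = 133.5484.
At the ceiling p = 128.8, quantity supplied = (128.8 − 126)/0.01 = 280.
Willingness to pay at q' = 280: 172.8 − 0.052·280 = 158.24.
Δq = 754.8387 − 280 = 474.8387; wedge = 158.24 − 128.8 = 29.44.
Deadweight loss = ½ × 474.8387 × 29.44 = $6989.63 thousand.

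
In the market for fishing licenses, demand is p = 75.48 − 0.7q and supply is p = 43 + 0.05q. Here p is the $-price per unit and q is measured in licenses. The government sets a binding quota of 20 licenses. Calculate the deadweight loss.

$203.70

Competitive equilibrium: 75.48 − 0.7q = 43 + 0.05q → q* = 43.3067, p* = 45.1653.
At q = 20: demand price = 75.48 − 0.7·20 = 61.48; supply price = 43 + 0.05·20 = 44.
Δq = 43.3067 − 20 = 23.3067; wedge = 61.48 − 44 = 17.48.
DWL = ½ × 23.3067 × 17.48 = $203.70.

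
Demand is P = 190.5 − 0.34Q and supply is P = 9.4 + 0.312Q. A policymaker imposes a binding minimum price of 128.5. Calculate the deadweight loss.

2967.46

Competitive equilibrium: 190.5 − 0.34Q = 9.4 + 0.312Q → Q* = 277.7607, P* = 96.0613.
At the floor P = 128.5, quantity demanded = (190.5 − 128.5)/0.34 = 182.3529.
Sellers' marginal cost at Q' = 182.3529: 9.4 + 0.312·182.3529 = 66.2941.
ΔQ = 277.7607 − 182.3529 = 95.4078; wedge = 128.5 − 66.2941 = 62.2059.
Deadweight loss = ½ × 95.4078 × 62.2059 = 2967.46.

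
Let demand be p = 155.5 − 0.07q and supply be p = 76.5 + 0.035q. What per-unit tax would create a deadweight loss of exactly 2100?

21

Competitive equilibrium: 155.5 − 0.07q = 76.5 + 0.035q → q* = 752.381, p* = 102.8333.
A tax t gives Δq = t/0.105 and wedge t, so DWL = t²/0.21.
t²/0.21 = 2100 → t² = 441 → t = 21.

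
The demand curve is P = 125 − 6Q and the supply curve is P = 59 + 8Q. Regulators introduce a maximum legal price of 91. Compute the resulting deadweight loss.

3.57

Competitive equilibrium: 125 − 6Q = 59 + 8Q → Q* = 4.7143, P* = 96.7143.
At the ceiling P = 91, quantity supplied = (91 − 59)/8 = 4.
Willingness to pay at Q' = 4: 125 − 6·4 = 101.
ΔQ = 4.7143 − 4 = 0.7143; wedge = 101 − 91 = 10.
Deadweight loss = ½ × 0.7143 × 10 = 3.57.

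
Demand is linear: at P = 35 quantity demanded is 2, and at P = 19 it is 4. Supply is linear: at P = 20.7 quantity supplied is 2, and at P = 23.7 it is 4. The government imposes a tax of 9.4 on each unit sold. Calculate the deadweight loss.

4.65

Demand slope = (19 − 35)/(4 − 2) = −8, so P = 51 − 8Q.
Supply slope = (23.7 − 20.7)/(4 − 2) = 1.5, so P = 17.7 + 1.5Q.
Competitive equilibrium: 51 − 8Q = 17.7 + 1.5Q → Q* = 3.5053, P* = 22.9579.
With the tax, the buyer price exceeds the seller price by 9.4: (51 − 8Q) − (17.7 + 1.5Q) = 9.4 → Q' = 2.5158.
ΔQ = 3.5053 − 2.5158 = 0.9895; the wedge equals the tax, 9.4.
Welfare loss = ½ × 0.9895 × 9.4 = 4.65.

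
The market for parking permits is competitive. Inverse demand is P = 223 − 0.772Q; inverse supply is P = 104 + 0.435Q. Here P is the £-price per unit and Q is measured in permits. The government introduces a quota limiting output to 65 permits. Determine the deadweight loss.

£680.98

Competitive equilibrium: 223 − 0.772Q = 104 + 0.435Q → Q* = 98.5915, P* = 146.8873.
At Q = 65: demand price = 223 − 0.772·65 = 172.82; supply price = 104 + 0.435·65 = 132.275.
ΔQ = 98.5915 − 65 = 33.5915; wedge = 172.82 − 132.275 = 40.545.
The triangle = ½ × 33.5915 × 40.545 = £680.98.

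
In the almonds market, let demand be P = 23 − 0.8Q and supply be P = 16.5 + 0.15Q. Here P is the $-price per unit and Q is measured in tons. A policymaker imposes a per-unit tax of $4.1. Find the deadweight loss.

Competitive equilibrium: 23 − 0.8Q = 16.5 + 0.15Q → Q* = 6.8421, P* = 17.5263.
With the tax, the buyer price exceeds the seller price by 4.1: (23 − 0.8Q) − (16.5 + 0.15Q) = 4.1 → Q' = 2.5263.
ΔQ = 6.8421 − 2.5263 = 4.3158; the wedge equals the tax, 4.1.
Welfare loss = ½ × 4.3158 × 4.1 = $8.85.

$8.85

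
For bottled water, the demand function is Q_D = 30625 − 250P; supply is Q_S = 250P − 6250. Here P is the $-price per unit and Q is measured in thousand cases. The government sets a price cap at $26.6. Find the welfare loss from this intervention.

$555780.625 thousand

In inverse form: demand P = 122.5 − 0.004Q, supply P = 25 + 0.004Q.
Competitive equilibrium: 122.5 − 0.004Q = 25 + 0.004Q → Q* = 12187.5, P* = 73.75.
At the ceiling P = 26.6, quantity supplied = (26.6 − 25)/0.004 = 400.
Willingness to pay at Q' = 400: 122.5 − 0.004·400 = 120.9.
ΔQ = 12187.5 − 400 = 11787.5; wedge = 120.9 − 26.6 = 94.3.
Deadweight loss = ½ × 11787.5 × 94.3 = $555780.625 thousand.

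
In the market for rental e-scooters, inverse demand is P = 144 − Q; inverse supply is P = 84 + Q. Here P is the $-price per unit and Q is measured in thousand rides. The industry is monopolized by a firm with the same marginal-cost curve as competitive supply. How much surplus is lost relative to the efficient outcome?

Competitive equilibrium: 144 − Q = 84 + Q → Q* = 30, P* = 114.
Marginal revenue: MR = 144 − 2Q. Set MR = MC: 144 − 2Q = 84 + Q → Q_m = 20.
Price P_m = 144 − 1·20 = 124; MC(Q_m) = 84 + 1·20 = 104.
Competitive Q* = 30, so ΔQ = 10; wedge = 124 − 104 = 20.
DWL = ½ × 10 × 20 = $100 thousand.

$100 thousand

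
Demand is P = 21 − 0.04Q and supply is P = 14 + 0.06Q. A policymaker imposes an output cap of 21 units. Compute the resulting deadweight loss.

120.05

Competitive equilibrium: 21 − 0.04Q = 14 + 0.06Q → Q* = 70, P* = 18.2.
At Q = 21: demand price = 21 − 0.04·21 = 20.16; supply price = 14 + 0.06·21 = 15.26.
ΔQ = 70 − 21 = 49; wedge = 20.16 − 15.26 = 4.9.
DWL = ½ × 49 × 4.9 = 120.05.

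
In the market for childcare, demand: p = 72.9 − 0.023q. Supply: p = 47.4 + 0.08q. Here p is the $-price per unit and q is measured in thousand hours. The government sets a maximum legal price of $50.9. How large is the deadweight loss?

Competitive equilibrium: 72.9 − 0.023q = 47.4 + 0.08q → q* = 247.57282, p* = 67.20583.
At the ceiling p = 50.9, quantity supplied = (50.9 − 47.4)/0.08 = 43.75.
Willingness to pay at q' = 43.75: 72.9 − 0.023·43.75 = 71.89375.
Δq = 247.57282 − 43.75 = 203.82282; wedge = 71.89375 − 50.9 = 20.99375.
DWL = ½ × 203.82282 × 20.99375 = $2139.50 thousand.

$2139.50 thousand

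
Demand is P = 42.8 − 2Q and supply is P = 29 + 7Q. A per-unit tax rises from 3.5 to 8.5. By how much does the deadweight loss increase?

3.33

Competitive equilibrium: 42.8 − 2Q = 29 + 7Q → Q* = 1.5333, P* = 39.7333.
For a per-unit tax t: ΔQ = t/9, so DWL = ½·t·(t/9) = t²/18.
At t = 3.5: DWL = 0.681. At t = 8.5: DWL = 4.014.
Increase = 4.014 − 0.681 = 3.33.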